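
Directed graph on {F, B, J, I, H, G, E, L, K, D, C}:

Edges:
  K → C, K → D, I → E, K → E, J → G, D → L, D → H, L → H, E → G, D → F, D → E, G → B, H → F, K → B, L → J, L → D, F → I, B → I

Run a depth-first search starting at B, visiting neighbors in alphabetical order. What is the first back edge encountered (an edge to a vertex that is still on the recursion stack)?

DFS from B (visiting neighbors in alphabetical order); mark gray on enter, black on exit:
B gray
  I gray
    E gray
      G gray
        G→B: B is gray → back edge
First back edge: G → B.

G->B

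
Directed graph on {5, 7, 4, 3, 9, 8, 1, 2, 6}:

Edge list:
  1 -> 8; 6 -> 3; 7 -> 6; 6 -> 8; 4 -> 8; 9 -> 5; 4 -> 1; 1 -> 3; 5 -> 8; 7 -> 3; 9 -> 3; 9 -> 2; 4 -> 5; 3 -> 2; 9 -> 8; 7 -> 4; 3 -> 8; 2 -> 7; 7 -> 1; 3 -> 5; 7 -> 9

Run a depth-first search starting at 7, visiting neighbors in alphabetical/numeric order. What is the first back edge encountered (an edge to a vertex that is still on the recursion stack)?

2→7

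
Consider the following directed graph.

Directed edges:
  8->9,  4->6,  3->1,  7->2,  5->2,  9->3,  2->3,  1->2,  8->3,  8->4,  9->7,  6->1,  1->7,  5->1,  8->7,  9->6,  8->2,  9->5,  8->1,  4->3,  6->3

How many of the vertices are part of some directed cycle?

A vertex is on a directed cycle iff it belongs to a strongly connected component of size ≥ 2 (or has a self-loop).
The vertices on cycles are {1, 2, 3, 7} — 4 in total.

4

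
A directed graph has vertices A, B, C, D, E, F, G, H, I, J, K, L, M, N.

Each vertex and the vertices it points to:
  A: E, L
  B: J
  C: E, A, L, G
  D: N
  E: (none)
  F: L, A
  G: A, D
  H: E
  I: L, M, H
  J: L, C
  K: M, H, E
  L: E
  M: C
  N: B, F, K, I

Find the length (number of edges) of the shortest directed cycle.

6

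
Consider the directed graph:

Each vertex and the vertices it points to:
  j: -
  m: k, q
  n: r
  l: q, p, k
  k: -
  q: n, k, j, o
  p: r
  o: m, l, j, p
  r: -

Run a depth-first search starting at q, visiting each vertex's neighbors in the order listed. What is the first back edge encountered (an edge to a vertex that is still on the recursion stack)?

m->q

DFS from q (visiting each vertex's neighbors in the order listed); mark gray on enter, black on exit:
q gray
  n gray
    r gray
    r black
  n black
  k gray
  k black
  j gray
  j black
  o gray
    m gray
      m→k: k black — skip
      m→q: q is gray → back edge
First back edge: m → q.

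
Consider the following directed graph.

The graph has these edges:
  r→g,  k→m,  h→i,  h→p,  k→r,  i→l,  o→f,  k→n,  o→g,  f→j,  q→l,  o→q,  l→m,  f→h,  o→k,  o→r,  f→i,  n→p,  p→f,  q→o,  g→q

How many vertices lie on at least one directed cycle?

A vertex is on a directed cycle iff it belongs to a strongly connected component of size ≥ 2 (or has a self-loop).
The vertices on cycles are {f, g, h, k, o, p, q, r} — 8 in total.

8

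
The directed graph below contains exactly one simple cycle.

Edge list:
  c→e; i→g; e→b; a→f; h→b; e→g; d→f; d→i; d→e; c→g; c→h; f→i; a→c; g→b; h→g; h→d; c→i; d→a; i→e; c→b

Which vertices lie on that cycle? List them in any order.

a, c, d, h

DFS with gray/black marking from d:
d gray
  a gray
    c gray
      h gray
        b gray
        b black
        g gray
          g→b: b black — skip
        g black
        h→d: d is gray → back edge
Back edge closes the cycle d → a → c → h → d; its vertices are {a, c, d, h}.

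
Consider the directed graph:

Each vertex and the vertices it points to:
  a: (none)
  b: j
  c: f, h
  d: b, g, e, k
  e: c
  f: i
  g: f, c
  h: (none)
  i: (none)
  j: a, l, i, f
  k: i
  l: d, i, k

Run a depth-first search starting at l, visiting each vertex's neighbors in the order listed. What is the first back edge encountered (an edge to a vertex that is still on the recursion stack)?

j→l

DFS from l (visiting each vertex's neighbors in the order listed); mark gray on enter, black on exit:
l gray
  d gray
    b gray
      j gray
        a gray
        a black
        j→l: l is gray → back edge
First back edge: j → l.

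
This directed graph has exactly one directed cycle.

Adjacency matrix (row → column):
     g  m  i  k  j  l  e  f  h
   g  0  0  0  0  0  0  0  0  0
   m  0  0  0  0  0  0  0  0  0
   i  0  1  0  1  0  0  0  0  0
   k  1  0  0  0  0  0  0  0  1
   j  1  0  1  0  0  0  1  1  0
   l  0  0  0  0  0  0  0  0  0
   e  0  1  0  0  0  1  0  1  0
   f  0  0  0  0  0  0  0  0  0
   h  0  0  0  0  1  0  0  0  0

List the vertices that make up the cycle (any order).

h, i, j, k

DFS with gray/black marking from j:
j gray
  g gray
  g black
  f gray
  f black
  e gray
    m gray
    m black
    l gray
    l black
    e→f: f black — skip
  e black
  i gray
    k gray
      k→g: g black — skip
      h gray
        h→j: j is gray → back edge
Back edge closes the cycle j → i → k → h → j; its vertices are {h, i, j, k}.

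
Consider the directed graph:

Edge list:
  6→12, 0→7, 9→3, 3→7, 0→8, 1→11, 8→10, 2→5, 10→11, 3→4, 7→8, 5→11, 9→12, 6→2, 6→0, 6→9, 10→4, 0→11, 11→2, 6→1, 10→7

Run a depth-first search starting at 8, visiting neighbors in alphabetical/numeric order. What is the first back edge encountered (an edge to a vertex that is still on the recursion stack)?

7→8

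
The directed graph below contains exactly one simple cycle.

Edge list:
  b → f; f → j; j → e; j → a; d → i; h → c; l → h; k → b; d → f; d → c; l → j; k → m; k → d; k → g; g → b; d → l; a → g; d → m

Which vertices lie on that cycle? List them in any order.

a, b, f, g, j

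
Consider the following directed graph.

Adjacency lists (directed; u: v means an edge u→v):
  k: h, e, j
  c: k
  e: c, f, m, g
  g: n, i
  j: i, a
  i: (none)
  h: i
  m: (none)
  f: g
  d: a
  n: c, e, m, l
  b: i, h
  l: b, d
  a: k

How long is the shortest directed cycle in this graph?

3

For each vertex v, BFS finds the shortest path from v back to v.
The shortest such closed walk is n → e → g → n, length 3.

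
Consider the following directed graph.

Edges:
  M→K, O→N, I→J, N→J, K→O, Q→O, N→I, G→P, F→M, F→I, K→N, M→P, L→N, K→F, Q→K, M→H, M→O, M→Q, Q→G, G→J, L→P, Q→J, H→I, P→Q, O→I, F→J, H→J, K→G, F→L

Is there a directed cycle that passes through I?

I lies on a cycle iff there is a path from I back to itself.
Exploring from I, it never reaches itself; equivalently, its strongly connected component is a singleton.

No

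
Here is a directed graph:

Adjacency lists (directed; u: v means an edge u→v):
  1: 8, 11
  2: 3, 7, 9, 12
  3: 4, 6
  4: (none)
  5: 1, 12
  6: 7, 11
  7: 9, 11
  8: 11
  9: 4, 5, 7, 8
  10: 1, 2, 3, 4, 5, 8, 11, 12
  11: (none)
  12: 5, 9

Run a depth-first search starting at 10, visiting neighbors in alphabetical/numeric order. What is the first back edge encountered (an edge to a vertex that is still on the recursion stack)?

DFS from 10 (visiting neighbors in alphabetical/numeric order); mark gray on enter, black on exit:
10 gray
  1 gray
    8 gray
      11 gray
      11 black
    8 black
    1→11: 11 black — skip
  1 black
  2 gray
    3 gray
      4 gray
      4 black
      6 gray
        7 gray
          9 gray
            9→4: 4 black — skip
            5 gray
              5→1: 1 black — skip
              12 gray
                12→5: 5 is gray → back edge
First back edge: 12 → 5.

12->5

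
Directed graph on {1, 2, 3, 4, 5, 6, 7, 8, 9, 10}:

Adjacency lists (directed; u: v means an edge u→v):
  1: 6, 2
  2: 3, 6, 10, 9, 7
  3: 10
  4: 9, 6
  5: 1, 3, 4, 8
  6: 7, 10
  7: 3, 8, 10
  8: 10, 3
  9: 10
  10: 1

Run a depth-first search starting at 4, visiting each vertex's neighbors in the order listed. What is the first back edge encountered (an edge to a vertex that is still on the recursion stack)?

DFS from 4 (visiting each vertex's neighbors in the order listed); mark gray on enter, black on exit:
4 gray
  9 gray
    10 gray
      1 gray
        6 gray
          7 gray
            3 gray
              3→10: 10 is gray → back edge
First back edge: 3 → 10.

3→10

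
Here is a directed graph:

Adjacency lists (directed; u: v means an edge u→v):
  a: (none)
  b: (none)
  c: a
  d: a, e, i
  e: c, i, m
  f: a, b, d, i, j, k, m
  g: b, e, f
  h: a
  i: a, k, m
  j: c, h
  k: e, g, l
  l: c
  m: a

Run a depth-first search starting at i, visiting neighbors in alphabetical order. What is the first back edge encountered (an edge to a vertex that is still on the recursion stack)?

DFS from i (visiting neighbors in alphabetical order); mark gray on enter, black on exit:
i gray
  a gray
  a black
  k gray
    e gray
      c gray
        c→a: a black — skip
      c black
      e→i: i is gray → back edge
First back edge: e → i.

e→i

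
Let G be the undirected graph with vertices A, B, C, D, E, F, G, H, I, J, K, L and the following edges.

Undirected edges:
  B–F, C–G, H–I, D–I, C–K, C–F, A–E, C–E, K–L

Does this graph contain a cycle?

No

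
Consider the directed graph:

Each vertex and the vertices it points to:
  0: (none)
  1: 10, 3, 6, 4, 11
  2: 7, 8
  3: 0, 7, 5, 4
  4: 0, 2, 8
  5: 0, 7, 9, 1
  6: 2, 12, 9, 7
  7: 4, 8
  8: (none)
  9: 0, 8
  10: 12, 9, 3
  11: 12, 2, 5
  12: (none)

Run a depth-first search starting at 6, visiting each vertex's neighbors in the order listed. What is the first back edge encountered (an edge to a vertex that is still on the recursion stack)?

4->2

DFS from 6 (visiting each vertex's neighbors in the order listed); mark gray on enter, black on exit:
6 gray
  2 gray
    7 gray
      4 gray
        0 gray
        0 black
        4→2: 2 is gray → back edge
First back edge: 4 → 2.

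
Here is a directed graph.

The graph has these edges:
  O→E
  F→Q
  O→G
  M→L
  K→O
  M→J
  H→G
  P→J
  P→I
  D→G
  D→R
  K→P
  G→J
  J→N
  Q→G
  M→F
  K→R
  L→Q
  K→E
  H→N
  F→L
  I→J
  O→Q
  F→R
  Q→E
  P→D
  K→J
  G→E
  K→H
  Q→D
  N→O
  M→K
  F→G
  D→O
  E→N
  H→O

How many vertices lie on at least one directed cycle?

A vertex is on a directed cycle iff it belongs to a strongly connected component of size ≥ 2 (or has a self-loop).
The vertices on cycles are {D, E, G, J, N, O, Q} — 7 in total.

7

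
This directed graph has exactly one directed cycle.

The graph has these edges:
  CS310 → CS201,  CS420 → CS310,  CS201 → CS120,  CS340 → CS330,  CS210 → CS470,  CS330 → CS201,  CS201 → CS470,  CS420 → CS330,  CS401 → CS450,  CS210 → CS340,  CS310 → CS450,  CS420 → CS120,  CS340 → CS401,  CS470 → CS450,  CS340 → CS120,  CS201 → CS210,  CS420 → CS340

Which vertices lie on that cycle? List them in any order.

CS201, CS210, CS330, CS340

DFS with gray/black marking from CS340:
CS340 gray
  CS330 gray
    CS201 gray
      CS120 gray
      CS120 black
      CS470 gray
        CS450 gray
        CS450 black
      CS470 black
      CS210 gray
        CS210→CS470: CS470 black — skip
        CS210→CS340: CS340 is gray → back edge
Back edge closes the cycle CS340 → CS330 → CS201 → CS210 → CS340; its vertices are {CS201, CS210, CS330, CS340}.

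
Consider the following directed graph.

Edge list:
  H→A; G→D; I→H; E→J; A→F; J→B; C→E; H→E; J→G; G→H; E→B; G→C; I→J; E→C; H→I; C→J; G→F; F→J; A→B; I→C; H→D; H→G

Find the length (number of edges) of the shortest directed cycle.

2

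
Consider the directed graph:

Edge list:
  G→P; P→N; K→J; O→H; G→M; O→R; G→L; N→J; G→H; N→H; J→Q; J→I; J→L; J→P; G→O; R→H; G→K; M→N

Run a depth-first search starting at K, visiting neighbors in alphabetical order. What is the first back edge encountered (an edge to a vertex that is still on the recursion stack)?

DFS from K (visiting neighbors in alphabetical order); mark gray on enter, black on exit:
K gray
  J gray
    I gray
    I black
    L gray
    L black
    P gray
      N gray
        H gray
        H black
        N→J: J is gray → back edge
First back edge: N → J.

N→J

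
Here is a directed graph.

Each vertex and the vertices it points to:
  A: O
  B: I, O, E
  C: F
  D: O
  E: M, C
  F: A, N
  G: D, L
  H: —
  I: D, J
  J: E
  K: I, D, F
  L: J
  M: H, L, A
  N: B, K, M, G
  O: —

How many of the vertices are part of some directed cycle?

11

A vertex is on a directed cycle iff it belongs to a strongly connected component of size ≥ 2 (or has a self-loop).
The vertices on cycles are {B, C, E, F, G, I, J, K, L, M, N} — 11 in total.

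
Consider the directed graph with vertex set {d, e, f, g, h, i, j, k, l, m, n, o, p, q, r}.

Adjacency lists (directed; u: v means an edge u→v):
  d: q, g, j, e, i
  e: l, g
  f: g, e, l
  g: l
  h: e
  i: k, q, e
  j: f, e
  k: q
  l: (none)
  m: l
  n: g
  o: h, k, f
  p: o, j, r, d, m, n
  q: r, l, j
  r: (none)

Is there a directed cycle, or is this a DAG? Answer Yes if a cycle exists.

No

DFS with white/gray/black marking, starting from q:
q gray
  r gray
  r black
  l gray
  l black
  j gray
    f gray
      g gray
        g→l: l black — skip
      g black
      e gray
        e→l: l black — skip
        e→g: g black — skip
      e black
      f→l: l black — skip
    f black
    j→e: e black — skip
  j black
q black
d gray
  d→q: q black — skip
  d→g: g black — skip
  d→j: j black — skip
  d→e: e black — skip
  i gray
    k gray
      k→q: q black — skip
    k black
    i→q: q black — skip
    i→e: e black — skip
  i black
d black
h gray
  h→e: e black — skip
h black
m gray
  m→l: l black — skip
m black
n gray
  n→g: g black — skip
n black
o gray
  o→h: h black — skip
  o→k: k black — skip
  o→f: f black — skip
o black
p gray
  p→o: o black — skip
  p→j: j black — skip
  p→r: r black — skip
  p→d: d black — skip
  p→m: m black — skip
  p→n: n black — skip
p black
Every edge goes to a white or black vertex — no back edge, so the graph is acyclic.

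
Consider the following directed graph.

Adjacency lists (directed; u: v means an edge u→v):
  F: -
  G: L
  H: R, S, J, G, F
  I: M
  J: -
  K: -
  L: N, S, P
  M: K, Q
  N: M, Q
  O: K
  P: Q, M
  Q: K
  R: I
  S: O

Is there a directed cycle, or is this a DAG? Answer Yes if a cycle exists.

No

DFS with white/gray/black marking, starting from Q:
Q gray
  K gray
  K black
Q black
F gray
F black
G gray
  L gray
    N gray
      M gray
        M→K: K black — skip
        M→Q: Q black — skip
      M black
      N→Q: Q black — skip
    N black
    S gray
      O gray
        O→K: K black — skip
      O black
    S black
    P gray
      P→Q: Q black — skip
      P→M: M black — skip
    P black
  L black
G black
H gray
  R gray
    I gray
      I→M: M black — skip
    I black
  R black
  H→S: S black — skip
  J gray
  J black
  H→G: G black — skip
  H→F: F black — skip
H black
Every edge goes to a white or black vertex — no back edge, so the graph is acyclic.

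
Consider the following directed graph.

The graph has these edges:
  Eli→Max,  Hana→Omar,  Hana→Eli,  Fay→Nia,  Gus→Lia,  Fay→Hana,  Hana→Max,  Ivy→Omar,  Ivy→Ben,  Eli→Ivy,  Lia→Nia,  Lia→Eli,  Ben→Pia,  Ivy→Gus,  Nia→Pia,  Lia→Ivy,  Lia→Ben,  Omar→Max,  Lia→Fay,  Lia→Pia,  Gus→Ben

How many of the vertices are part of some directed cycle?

6

A vertex is on a directed cycle iff it belongs to a strongly connected component of size ≥ 2 (or has a self-loop).
The vertices on cycles are {Eli, Fay, Gus, Ivy, Lia, Hana} — 6 in total.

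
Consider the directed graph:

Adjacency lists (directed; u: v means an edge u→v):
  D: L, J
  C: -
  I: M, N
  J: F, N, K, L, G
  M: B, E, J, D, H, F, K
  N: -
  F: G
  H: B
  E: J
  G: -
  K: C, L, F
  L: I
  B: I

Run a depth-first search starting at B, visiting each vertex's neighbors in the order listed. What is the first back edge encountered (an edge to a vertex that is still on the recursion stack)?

DFS from B (visiting each vertex's neighbors in the order listed); mark gray on enter, black on exit:
B gray
  I gray
    M gray
      M→B: B is gray → back edge
First back edge: M → B.

M->B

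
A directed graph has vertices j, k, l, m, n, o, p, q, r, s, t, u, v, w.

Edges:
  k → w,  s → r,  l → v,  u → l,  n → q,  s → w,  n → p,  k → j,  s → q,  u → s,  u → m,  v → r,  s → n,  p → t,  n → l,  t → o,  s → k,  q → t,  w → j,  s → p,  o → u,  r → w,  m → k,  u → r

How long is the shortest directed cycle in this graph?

5

For each vertex v, BFS finds the shortest path from v back to v.
The shortest such closed walk is u → s → p → t → o → u, length 5.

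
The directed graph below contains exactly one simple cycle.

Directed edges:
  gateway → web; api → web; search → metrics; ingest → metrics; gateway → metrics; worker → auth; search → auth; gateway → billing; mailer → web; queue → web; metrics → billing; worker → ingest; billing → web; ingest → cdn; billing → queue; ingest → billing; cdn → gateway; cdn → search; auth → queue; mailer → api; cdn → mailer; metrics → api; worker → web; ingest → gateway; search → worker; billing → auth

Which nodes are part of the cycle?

DFS with gray/black marking from ingest:
ingest gray
  gateway gray
    web gray
    web black
    billing gray
      billing→web: web black — skip
      auth gray
        queue gray
          queue→web: web black — skip
        queue black
      auth black
      billing→queue: queue black — skip
    billing black
    metrics gray
      api gray
        api→web: web black — skip
      api black
      metrics→billing: billing black — skip
    metrics black
  gateway black
  ingest→metrics: metrics black — skip
  ingest→billing: billing black — skip
  cdn gray
    search gray
      search→metrics: metrics black — skip
      worker gray
        worker→ingest: ingest is gray → back edge
Back edge closes the cycle ingest → cdn → search → worker → ingest; its vertices are {cdn, ingest, search, worker}.

cdn, ingest, search, worker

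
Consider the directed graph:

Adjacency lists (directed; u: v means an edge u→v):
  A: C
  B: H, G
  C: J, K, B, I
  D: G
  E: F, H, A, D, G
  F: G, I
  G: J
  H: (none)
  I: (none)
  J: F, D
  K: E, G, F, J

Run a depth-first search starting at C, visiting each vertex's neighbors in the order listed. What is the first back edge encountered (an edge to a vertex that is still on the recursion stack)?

G→J

DFS from C (visiting each vertex's neighbors in the order listed); mark gray on enter, black on exit:
C gray
  J gray
    F gray
      G gray
        G→J: J is gray → back edge
First back edge: G → J.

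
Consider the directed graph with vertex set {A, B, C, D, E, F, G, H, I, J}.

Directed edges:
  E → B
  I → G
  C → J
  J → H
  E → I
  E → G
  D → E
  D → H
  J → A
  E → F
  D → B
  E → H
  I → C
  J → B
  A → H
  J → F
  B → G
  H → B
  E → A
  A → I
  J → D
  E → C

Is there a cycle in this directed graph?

DFS with white/gray/black marking, starting from J:
J gray
  B gray
    G gray
    G black
  B black
  F gray
  F black
  D gray
    H gray
      H→B: B black — skip
    H black
    D→B: B black — skip
    E gray
      E→G: G black — skip
      A gray
        A→H: H black — skip
        I gray
          I→G: G black — skip
          C gray
            C→J: J is gray → back edge
Back edge found, so a cycle exists: J → D → E → A → I → C → J.

Yes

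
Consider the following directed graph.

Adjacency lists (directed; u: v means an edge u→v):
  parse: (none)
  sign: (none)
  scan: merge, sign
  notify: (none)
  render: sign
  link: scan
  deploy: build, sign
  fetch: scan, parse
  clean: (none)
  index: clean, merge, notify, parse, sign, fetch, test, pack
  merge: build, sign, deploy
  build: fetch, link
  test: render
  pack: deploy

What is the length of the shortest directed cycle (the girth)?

4

For each vertex v, BFS finds the shortest path from v back to v.
The shortest such closed walk is fetch → scan → merge → build → fetch, length 4.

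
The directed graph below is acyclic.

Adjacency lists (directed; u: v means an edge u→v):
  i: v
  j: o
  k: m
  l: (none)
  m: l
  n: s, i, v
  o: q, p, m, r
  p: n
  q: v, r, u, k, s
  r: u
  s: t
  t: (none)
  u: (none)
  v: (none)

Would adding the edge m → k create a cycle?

Yes

Adding m→k creates a cycle iff k can already reach m.
Path from k: k → m.
So k → … → m → k is a cycle.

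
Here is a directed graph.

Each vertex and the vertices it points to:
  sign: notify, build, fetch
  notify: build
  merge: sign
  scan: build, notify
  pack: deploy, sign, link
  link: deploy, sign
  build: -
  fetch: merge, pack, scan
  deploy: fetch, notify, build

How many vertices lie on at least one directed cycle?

6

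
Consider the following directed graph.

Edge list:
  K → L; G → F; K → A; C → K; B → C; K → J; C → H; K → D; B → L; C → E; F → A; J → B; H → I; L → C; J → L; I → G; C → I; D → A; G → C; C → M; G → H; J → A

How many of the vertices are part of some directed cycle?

8

A vertex is on a directed cycle iff it belongs to a strongly connected component of size ≥ 2 (or has a self-loop).
The vertices on cycles are {B, C, G, H, I, J, K, L} — 8 in total.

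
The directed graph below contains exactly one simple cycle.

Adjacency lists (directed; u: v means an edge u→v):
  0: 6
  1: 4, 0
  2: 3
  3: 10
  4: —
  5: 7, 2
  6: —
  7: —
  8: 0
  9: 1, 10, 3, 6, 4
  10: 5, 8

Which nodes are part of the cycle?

DFS with gray/black marking from 3:
3 gray
  10 gray
    5 gray
      7 gray
      7 black
      2 gray
        2→3: 3 is gray → back edge
Back edge closes the cycle 3 → 10 → 5 → 2 → 3; its vertices are {2, 3, 5, 10}.

2, 3, 5, 10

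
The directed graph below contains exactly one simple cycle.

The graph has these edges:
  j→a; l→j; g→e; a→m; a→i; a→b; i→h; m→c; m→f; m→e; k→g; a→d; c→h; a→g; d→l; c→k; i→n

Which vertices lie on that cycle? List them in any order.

DFS with gray/black marking from a:
a gray
  m gray
    f gray
    f black
    c gray
      k gray
        g gray
          e gray
          e black
        g black
      k black
      h gray
      h black
    c black
    m→e: e black — skip
  m black
  d gray
    l gray
      j gray
        j→a: a is gray → back edge
Back edge closes the cycle a → d → l → j → a; its vertices are {a, d, j, l}.

a, d, j, l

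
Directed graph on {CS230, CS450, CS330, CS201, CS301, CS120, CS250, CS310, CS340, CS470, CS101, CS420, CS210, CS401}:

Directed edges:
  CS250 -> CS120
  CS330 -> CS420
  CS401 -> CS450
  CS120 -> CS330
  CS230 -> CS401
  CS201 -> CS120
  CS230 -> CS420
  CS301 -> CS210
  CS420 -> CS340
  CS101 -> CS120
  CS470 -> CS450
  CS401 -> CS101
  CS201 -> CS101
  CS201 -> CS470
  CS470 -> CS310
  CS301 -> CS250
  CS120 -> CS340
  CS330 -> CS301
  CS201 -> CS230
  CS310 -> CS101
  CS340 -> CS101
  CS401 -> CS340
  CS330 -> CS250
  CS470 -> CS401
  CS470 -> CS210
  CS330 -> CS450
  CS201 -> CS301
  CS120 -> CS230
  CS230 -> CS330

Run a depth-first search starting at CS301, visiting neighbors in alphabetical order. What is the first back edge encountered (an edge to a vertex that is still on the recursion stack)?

CS330→CS250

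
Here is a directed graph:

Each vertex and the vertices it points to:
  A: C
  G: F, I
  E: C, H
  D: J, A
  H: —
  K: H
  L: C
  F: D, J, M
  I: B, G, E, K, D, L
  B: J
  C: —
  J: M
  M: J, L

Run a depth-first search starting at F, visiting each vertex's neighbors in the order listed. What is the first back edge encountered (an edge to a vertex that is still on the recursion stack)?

M->J

DFS from F (visiting each vertex's neighbors in the order listed); mark gray on enter, black on exit:
F gray
  D gray
    J gray
      M gray
        M→J: J is gray → back edge
First back edge: M → J.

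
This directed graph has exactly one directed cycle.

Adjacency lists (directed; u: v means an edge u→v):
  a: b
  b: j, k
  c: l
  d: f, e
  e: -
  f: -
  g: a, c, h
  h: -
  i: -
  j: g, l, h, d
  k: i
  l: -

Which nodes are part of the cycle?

a, b, g, j

DFS with gray/black marking from b:
b gray
  j gray
    g gray
      a gray
        a→b: b is gray → back edge
Back edge closes the cycle b → j → g → a → b; its vertices are {a, b, g, j}.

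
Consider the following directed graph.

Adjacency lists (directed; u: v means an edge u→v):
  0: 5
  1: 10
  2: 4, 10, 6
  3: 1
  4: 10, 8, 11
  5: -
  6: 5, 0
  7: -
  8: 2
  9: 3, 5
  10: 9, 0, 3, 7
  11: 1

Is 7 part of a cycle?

7 lies on a cycle iff there is a path from 7 back to itself.
Exploring from 7, it never reaches itself; equivalently, its strongly connected component is a singleton.

No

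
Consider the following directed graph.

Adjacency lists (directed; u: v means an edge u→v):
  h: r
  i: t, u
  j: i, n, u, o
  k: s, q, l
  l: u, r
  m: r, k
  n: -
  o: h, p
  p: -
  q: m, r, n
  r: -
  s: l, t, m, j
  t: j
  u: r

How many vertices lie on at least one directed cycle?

7

A vertex is on a directed cycle iff it belongs to a strongly connected component of size ≥ 2 (or has a self-loop).
The vertices on cycles are {i, j, k, m, q, s, t} — 7 in total.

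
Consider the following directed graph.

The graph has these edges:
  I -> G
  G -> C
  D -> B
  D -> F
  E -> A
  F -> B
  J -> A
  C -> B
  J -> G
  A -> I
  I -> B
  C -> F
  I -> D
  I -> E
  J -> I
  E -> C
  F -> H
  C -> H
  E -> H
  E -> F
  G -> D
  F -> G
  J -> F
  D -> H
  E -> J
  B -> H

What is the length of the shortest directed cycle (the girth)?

3

For each vertex v, BFS finds the shortest path from v back to v.
The shortest such closed walk is E → J → I → E, length 3.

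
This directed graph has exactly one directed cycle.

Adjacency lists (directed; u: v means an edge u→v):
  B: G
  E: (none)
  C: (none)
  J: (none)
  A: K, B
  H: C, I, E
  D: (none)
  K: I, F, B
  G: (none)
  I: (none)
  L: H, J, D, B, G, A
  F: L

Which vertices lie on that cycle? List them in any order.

DFS with gray/black marking from L:
L gray
  H gray
    C gray
    C black
    I gray
    I black
    E gray
    E black
  H black
  J gray
  J black
  D gray
  D black
  B gray
    G gray
    G black
  B black
  L→G: G black — skip
  A gray
    K gray
      K→I: I black — skip
      F gray
        F→L: L is gray → back edge
Back edge closes the cycle L → A → K → F → L; its vertices are {A, F, K, L}.

A, F, K, L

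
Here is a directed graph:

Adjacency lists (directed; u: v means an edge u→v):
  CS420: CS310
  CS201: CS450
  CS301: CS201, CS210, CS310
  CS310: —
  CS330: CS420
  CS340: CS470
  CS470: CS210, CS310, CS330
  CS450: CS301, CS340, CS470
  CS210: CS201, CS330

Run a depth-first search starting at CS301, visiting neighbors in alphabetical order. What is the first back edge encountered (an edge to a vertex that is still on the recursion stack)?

CS450→CS301

DFS from CS301 (visiting neighbors in alphabetical order); mark gray on enter, black on exit:
CS301 gray
  CS201 gray
    CS450 gray
      CS450→CS301: CS301 is gray → back edge
First back edge: CS450 → CS301.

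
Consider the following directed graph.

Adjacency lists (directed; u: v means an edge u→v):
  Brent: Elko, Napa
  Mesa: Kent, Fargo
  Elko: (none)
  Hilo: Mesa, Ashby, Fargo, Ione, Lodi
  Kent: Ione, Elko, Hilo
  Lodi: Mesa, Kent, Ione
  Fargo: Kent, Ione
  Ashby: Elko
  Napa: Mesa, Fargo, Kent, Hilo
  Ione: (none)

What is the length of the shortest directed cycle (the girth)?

3

For each vertex v, BFS finds the shortest path from v back to v.
The shortest such closed walk is Hilo → Mesa → Kent → Hilo, length 3.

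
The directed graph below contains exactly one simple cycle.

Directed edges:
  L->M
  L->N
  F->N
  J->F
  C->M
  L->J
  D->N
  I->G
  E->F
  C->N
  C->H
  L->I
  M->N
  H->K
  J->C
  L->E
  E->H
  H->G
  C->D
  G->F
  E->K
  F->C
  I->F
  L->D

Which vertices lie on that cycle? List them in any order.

C, F, G, H

DFS with gray/black marking from C:
C gray
  M gray
    N gray
    N black
  M black
  H gray
    K gray
    K black
    G gray
      F gray
        F→N: N black — skip
        F→C: C is gray → back edge
Back edge closes the cycle C → H → G → F → C; its vertices are {C, F, G, H}.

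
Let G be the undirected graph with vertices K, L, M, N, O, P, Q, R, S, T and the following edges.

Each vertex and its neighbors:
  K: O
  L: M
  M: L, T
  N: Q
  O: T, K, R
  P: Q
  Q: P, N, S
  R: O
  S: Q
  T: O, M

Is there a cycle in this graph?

No

DFS, tracking each vertex's parent; an edge to a visited non-parent vertex closes a cycle.
Start from Q:
visit Q (parent –)
  visit P (parent Q)
    P–Q: parent, skip
  visit N (parent Q)
    N–Q: parent, skip
  visit S (parent Q)
    S–Q: parent, skip
visit K (parent –)
  visit O (parent K)
    visit T (parent O)
      T–O: parent, skip
      visit M (parent T)
        visit L (parent M)
          L–M: parent, skip
        M–T: parent, skip
    O–K: parent, skip
    visit R (parent O)
      R–O: parent, skip
No non-parent visited neighbor found — the graph is a forest.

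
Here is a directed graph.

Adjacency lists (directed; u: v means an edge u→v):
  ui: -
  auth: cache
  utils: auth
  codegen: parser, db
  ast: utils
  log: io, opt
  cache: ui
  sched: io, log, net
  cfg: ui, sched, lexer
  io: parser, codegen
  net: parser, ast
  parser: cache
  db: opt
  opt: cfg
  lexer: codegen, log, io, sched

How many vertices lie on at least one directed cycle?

A vertex is on a directed cycle iff it belongs to a strongly connected component of size ≥ 2 (or has a self-loop).
The vertices on cycles are {db, io, cfg, log, opt, lexer, sched, codegen} — 8 in total.

8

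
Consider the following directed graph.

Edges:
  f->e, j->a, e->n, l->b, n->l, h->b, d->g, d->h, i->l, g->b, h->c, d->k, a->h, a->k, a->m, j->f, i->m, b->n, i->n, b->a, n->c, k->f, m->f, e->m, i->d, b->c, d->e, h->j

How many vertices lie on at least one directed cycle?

10

A vertex is on a directed cycle iff it belongs to a strongly connected component of size ≥ 2 (or has a self-loop).
The vertices on cycles are {a, b, e, f, h, j, k, l, m, n} — 10 in total.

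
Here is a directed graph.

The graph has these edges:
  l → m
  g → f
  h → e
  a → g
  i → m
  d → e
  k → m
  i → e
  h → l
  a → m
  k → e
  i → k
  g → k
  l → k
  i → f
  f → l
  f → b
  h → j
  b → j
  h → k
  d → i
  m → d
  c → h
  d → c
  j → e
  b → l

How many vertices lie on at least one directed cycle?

9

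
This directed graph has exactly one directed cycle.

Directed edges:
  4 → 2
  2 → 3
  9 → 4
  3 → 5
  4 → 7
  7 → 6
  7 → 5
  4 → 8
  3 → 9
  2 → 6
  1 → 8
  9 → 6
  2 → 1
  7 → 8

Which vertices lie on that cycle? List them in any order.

DFS with gray/black marking from 4:
4 gray
  8 gray
  8 black
  7 gray
    5 gray
    5 black
    6 gray
    6 black
    7→8: 8 black — skip
  7 black
  2 gray
    2→6: 6 black — skip
    3 gray
      3→5: 5 black — skip
      9 gray
        9→6: 6 black — skip
        9→4: 4 is gray → back edge
Back edge closes the cycle 4 → 2 → 3 → 9 → 4; its vertices are {2, 3, 4, 9}.

2, 3, 4, 9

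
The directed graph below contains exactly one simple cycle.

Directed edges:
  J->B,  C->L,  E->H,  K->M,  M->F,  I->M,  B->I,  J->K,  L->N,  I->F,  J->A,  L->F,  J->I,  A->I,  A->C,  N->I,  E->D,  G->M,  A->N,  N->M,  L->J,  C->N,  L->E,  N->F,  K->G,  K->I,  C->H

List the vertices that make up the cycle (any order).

A, C, J, L

DFS with gray/black marking from C:
C gray
  L gray
    E gray
      H gray
      H black
      D gray
      D black
    E black
    N gray
      I gray
        M gray
          F gray
          F black
        M black
        I→F: F black — skip
      I black
      N→M: M black — skip
      N→F: F black — skip
    N black
    J gray
      A gray
        A→I: I black — skip
        A→C: C is gray → back edge
Back edge closes the cycle C → L → J → A → C; its vertices are {A, C, J, L}.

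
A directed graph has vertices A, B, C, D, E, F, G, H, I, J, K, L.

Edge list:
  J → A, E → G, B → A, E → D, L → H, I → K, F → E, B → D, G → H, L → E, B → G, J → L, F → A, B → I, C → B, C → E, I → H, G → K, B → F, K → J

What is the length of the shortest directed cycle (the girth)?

For each vertex v, BFS finds the shortest path from v back to v.
The shortest such closed walk is K → J → L → E → G → K, length 5.

5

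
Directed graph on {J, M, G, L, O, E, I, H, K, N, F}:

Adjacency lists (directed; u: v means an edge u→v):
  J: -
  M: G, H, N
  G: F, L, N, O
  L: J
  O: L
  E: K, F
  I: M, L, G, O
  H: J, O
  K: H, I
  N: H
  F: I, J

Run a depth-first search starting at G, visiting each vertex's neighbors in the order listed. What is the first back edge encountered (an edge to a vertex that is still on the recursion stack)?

M→G

DFS from G (visiting each vertex's neighbors in the order listed); mark gray on enter, black on exit:
G gray
  F gray
    I gray
      M gray
        M→G: G is gray → back edge
First back edge: M → G.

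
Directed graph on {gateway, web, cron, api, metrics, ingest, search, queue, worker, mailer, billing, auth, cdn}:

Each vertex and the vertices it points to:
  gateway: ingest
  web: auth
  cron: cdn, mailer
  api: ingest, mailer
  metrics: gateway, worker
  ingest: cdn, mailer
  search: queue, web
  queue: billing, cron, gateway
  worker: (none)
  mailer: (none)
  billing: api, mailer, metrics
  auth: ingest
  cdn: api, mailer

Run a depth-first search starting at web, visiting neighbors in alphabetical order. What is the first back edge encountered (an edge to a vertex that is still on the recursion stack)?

api->ingest

DFS from web (visiting neighbors in alphabetical order); mark gray on enter, black on exit:
web gray
  auth gray
    ingest gray
      cdn gray
        api gray
          api→ingest: ingest is gray → back edge
First back edge: api → ingest.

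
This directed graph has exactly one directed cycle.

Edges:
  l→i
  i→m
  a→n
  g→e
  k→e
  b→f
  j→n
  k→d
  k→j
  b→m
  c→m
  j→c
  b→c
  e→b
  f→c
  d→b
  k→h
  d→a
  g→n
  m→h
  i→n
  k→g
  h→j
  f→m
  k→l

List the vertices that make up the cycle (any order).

DFS with gray/black marking from h:
h gray
  j gray
    c gray
      m gray
        m→h: h is gray → back edge
Back edge closes the cycle h → j → c → m → h; its vertices are {c, h, j, m}.

c, h, j, m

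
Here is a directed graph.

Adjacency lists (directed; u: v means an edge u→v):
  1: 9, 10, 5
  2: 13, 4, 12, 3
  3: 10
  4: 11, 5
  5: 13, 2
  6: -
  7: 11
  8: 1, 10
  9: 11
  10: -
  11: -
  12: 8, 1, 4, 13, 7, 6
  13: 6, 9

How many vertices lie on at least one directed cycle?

A vertex is on a directed cycle iff it belongs to a strongly connected component of size ≥ 2 (or has a self-loop).
The vertices on cycles are {1, 2, 4, 5, 8, 12} — 6 in total.

6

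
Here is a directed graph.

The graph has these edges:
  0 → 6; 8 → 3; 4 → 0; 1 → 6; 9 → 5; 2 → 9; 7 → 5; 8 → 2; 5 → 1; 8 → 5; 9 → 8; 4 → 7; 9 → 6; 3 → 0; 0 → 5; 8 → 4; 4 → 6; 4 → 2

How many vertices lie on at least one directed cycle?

4

A vertex is on a directed cycle iff it belongs to a strongly connected component of size ≥ 2 (or has a self-loop).
The vertices on cycles are {2, 4, 8, 9} — 4 in total.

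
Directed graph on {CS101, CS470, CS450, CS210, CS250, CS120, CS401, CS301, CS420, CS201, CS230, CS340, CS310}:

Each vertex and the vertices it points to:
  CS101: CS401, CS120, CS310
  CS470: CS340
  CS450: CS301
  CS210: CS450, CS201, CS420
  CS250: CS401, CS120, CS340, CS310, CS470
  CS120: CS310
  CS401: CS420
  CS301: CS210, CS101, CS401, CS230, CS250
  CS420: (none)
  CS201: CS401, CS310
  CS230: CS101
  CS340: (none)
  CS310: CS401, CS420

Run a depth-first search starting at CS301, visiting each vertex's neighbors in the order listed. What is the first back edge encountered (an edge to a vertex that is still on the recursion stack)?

CS450->CS301

DFS from CS301 (visiting each vertex's neighbors in the order listed); mark gray on enter, black on exit:
CS301 gray
  CS210 gray
    CS450 gray
      CS450→CS301: CS301 is gray → back edge
First back edge: CS450 → CS301.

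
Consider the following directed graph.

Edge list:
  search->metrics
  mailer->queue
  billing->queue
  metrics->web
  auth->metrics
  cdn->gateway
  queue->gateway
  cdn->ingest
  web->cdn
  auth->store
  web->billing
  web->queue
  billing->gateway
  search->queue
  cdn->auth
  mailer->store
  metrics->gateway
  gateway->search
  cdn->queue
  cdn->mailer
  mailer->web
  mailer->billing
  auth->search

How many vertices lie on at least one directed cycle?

9

A vertex is on a directed cycle iff it belongs to a strongly connected component of size ≥ 2 (or has a self-loop).
The vertices on cycles are {cdn, web, auth, queue, mailer, search, billing, gateway, metrics} — 9 in total.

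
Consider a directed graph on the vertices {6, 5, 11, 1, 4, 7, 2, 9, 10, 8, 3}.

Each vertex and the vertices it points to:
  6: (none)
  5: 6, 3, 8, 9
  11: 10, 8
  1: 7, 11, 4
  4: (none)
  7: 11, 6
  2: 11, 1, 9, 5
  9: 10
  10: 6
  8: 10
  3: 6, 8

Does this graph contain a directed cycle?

DFS with white/gray/black marking, starting from 5:
5 gray
  6 gray
  6 black
  3 gray
    3→6: 6 black — skip
    8 gray
      10 gray
        10→6: 6 black — skip
      10 black
    8 black
  3 black
  5→8: 8 black — skip
  9 gray
    9→10: 10 black — skip
  9 black
5 black
11 gray
  11→10: 10 black — skip
  11→8: 8 black — skip
11 black
1 gray
  7 gray
    7→11: 11 black — skip
    7→6: 6 black — skip
  7 black
  1→11: 11 black — skip
  4 gray
  4 black
1 black
2 gray
  2→11: 11 black — skip
  2→1: 1 black — skip
  2→9: 9 black — skip
  2→5: 5 black — skip
2 black
Every edge goes to a white or black vertex — no back edge, so the graph is acyclic.

No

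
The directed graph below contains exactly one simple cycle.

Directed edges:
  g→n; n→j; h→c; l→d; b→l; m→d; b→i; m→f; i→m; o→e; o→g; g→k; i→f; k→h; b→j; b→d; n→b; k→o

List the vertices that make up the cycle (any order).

g, k, o

DFS with gray/black marking from g:
g gray
  k gray
    o gray
      o→g: g is gray → back edge
Back edge closes the cycle g → k → o → g; its vertices are {g, k, o}.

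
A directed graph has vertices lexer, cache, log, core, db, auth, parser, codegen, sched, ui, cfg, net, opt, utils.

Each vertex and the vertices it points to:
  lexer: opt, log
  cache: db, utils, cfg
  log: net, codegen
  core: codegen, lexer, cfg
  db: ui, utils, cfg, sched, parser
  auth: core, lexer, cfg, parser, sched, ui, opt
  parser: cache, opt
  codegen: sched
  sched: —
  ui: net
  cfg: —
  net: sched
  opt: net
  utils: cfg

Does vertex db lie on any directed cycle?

db is on a cycle iff db can reach itself via ≥1 edge.
db → parser → cache → db — yes.

Yes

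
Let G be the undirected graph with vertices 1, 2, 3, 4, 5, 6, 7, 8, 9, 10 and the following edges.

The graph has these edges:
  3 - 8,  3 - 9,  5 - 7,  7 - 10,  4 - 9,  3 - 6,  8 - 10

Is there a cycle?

No

DFS, tracking each vertex's parent; an edge to a visited non-parent vertex closes a cycle.
Start from 8:
visit 8 (parent –)
  visit 10 (parent 8)
    10–8: parent, skip
    visit 7 (parent 10)
      visit 5 (parent 7)
        5–7: parent, skip
      7–10: parent, skip
  visit 3 (parent 8)
    3–8: parent, skip
    visit 6 (parent 3)
      6–3: parent, skip
    visit 9 (parent 3)
      9–3: parent, skip
      visit 4 (parent 9)
        4–9: parent, skip
visit 1 (parent –)
visit 2 (parent –)
No non-parent visited neighbor found — the graph is a forest.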